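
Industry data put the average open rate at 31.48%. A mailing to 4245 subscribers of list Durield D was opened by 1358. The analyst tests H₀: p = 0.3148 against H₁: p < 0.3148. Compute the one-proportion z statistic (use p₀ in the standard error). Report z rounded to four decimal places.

p̂ = 1358/4245 = 0.319906.
SE = √(p₀(1−p₀)/n) = √(0.2157/4245) = 0.007128.
z = (0.319906 − 0.3148)/0.007128 = 0.005106/0.007128 = 0.7163.

z = 0.7163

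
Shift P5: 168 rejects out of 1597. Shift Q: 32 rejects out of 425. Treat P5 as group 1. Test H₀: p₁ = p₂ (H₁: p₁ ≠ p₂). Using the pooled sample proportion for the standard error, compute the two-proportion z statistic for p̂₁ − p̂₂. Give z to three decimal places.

z = 1.835

p̂₁ = 168/1597 = 0.105197, p̂₂ = 32/425 = 0.075294.
Pooled p̂ = (168+32)/(1597+425) = 200/2022 = 0.098912.
SE = √(p̂(1−p̂)(1/n₁+1/n₂)) = √(0.098912·0.901088·0.00297912) = √(0.000265524) = 0.016295.
z = (0.105197 − 0.075294)/0.016295 = 0.029903/0.016295 = 1.835.
Two-sided p-value ≈ 2·Φ(−1.835) = 0.0665.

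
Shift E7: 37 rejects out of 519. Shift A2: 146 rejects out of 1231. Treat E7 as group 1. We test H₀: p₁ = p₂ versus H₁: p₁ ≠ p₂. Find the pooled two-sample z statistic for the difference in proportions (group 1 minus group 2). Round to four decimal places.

z = -2.9542

p̂₁ = 37/519 ≈ 0.071291, p̂₂ = 146/1231 ≈ 0.118603.
Pooled p̂ = (37+146)/(519+1231) = 183/1750 = 0.104571.
SE = √(p̂(1−p̂)(1/n₁+1/n₂)) = √(0.104571·0.895429·0.00273913) = √(0.000256482) = 0.016015.
z = (0.071291 − 0.118603)/0.016015 = -0.047312/0.016015 = -2.9542.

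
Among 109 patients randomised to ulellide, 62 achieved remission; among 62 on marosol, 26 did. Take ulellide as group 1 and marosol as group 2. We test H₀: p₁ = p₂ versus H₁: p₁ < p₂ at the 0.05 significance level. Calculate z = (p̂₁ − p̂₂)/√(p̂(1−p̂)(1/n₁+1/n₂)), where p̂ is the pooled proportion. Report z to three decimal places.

p̂₁ = 62/109 ≈ 0.56881, p̂₂ = 26/62 ≈ 0.41935.
Pooled p̂ = (62+26)/(109+62) = 88/171 = 0.51462.
SE = √(0.249786 × 0.0253033) = 0.07950.
z = (0.56881 − 0.41935)/0.07950 = 0.14946/0.07950 = 1.880.
p-value = P(Z < 1.880) ≈ 0.9699, so at α = 0.05 we fail to reject H₀.

z = 1.880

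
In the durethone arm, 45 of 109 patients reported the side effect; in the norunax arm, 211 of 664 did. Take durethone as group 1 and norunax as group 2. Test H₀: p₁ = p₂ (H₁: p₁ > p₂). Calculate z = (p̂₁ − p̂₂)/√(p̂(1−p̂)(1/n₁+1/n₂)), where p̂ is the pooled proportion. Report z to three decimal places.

z = 1.955

p̂₁ = 45/109 = 0.41284, p̂₂ = 211/664 = 0.31777.
Pooled p̂ = (45+211)/(109+664) = 256/773 = 0.33118.
SE = √(0.221499 × 0.0106803) = 0.04864.
z = (0.41284 − 0.31777)/0.04864 = 0.09507/0.04864 = 1.955.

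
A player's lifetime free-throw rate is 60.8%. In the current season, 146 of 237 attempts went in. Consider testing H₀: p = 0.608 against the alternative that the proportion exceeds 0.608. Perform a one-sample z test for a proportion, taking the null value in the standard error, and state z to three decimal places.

p̂ = 146/237 = 0.61603.
Standard error under H₀: √(0.608×0.392/237) = 0.03171.
z = (0.61603 − 0.608)/0.03171 = 0.00803/0.03171 = 0.253.

z = 0.253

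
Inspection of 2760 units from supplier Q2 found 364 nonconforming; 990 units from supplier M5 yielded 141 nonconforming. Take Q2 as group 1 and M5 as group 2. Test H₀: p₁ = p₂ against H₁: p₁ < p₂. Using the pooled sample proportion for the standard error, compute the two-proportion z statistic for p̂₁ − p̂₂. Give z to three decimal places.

z = -0.833

p̂₁ = 364/2760 ≈ 0.13188, p̂₂ = 141/990 ≈ 0.14242.
Pooled p̂ = (364+141)/(2760+990) = 505/3750 = 0.13467.
SE = √(0.116532 × 0.00137242) = 0.01265.
z = (0.13188 − 0.14242)/0.01265 = -0.01054/0.01265 = -0.833.
p-value = P(Z < -0.833) ≈ 0.2023.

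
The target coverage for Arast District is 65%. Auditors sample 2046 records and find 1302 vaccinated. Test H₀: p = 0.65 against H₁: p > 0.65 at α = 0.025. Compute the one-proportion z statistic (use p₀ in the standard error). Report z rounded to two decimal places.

z = -1.29

p̂ = 1302/2046 = 0.63636.
Under H₀, SE = √(0.65·0.35/2046) = √(0.000111193) = 0.01054.
z = (0.63636 − 0.65)/0.01054 = -0.01364/0.01054 = -1.29.
p-value = P(Z > -1.293) ≈ 0.9020, so at α = 0.025 we fail to reject H₀.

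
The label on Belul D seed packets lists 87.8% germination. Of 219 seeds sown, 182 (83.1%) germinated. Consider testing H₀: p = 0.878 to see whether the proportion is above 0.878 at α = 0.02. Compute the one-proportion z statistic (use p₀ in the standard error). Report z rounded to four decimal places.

z = -2.1229

p̂ = 182/219 = 0.831050.
Under H₀, SE = √(0.878·0.122/219) = √(0.000489114) = 0.022116.
z = (0.831050 − 0.878)/0.022116 = -0.046950/0.022116 = -2.1229.
p-value = P(Z > -2.123) ≈ 0.9831. With α = 0.02, fail to reject H₀.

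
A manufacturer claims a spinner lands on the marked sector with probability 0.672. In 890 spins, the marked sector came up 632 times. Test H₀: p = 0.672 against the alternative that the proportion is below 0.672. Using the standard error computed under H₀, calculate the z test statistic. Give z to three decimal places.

z = 2.422

p̂ = 632/890 = 0.710112.
Under H₀, SE = √(0.672·0.328/890) = √(0.000247658) = 0.015737.
z = (0.710112 − 0.672)/0.015737 = 0.038112/0.015737 = 2.422.
p-value = P(Z < 2.422) ≈ 0.9923.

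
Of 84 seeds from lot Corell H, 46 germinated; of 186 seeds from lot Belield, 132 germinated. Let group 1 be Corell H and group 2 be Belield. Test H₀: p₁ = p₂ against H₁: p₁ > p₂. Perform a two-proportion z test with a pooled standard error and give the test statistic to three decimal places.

z = -2.601

p̂₁ = 46/84 ≈ 0.54762, p̂₂ = 132/186 ≈ 0.70968.
Pooled p̂ = (46+132)/(84+186) = 178/270 = 0.65926.
SE = √(0.224636 × 0.0172811) = 0.06231.
z = (0.54762 − 0.70968)/0.06231 = -0.16206/0.06231 = -2.601.
p-value = P(Z > -2.601) ≈ 0.9954.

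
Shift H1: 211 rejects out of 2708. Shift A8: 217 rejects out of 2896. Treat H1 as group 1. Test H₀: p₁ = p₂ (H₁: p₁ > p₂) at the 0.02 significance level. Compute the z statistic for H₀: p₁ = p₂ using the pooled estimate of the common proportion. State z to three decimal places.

p̂₁ = 211/2708 ≈ 0.07792, p̂₂ = 217/2896 ≈ 0.07493.
Pooled p̂ = (211+217)/(2708+2896) = 428/5604 = 0.07637.
SE = √(p̂(1−p̂)(1/n₁+1/n₂)) = √(0.07637·0.92363·0.00071458) = √(5.04072e-05) = 0.00710.
z = (0.07792 − 0.07493)/0.00710 = 0.00299/0.00710 = 0.421.
p-value = P(Z > 0.421) ≈ 0.3370, so at α = 0.02 we fail to reject H₀.

z = 0.421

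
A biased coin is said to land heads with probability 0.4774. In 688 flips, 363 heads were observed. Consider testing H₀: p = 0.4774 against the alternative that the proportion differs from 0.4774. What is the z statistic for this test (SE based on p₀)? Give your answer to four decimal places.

p̂ = 363/688 = 0.527616.
Standard error under H₀: √(0.4774×0.5226/688) = 0.019043.
z = (0.527616 − 0.4774)/0.019043 = 0.050216/0.019043 = 2.6370.

z = 2.6370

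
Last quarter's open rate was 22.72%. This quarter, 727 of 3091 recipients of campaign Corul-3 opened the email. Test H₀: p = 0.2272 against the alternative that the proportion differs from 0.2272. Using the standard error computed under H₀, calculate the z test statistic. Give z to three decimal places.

p̂ = 727/3091 = 0.23520.
Under H₀, SE = √(0.2272·0.7728/3091) = √(5.68037e-05) = 0.00754.
z = (0.23520 − 0.2272)/0.00754 = 0.00800/0.00754 = 1.061.
p-value = 2·P(Z > 1.061) ≈ 0.2885.

z = 1.061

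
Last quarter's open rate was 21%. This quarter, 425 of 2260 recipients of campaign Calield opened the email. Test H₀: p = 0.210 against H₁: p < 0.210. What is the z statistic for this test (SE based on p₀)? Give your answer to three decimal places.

z = -2.562

p̂ = 425/2260 = 0.188053.
SE = √(p₀(1−p₀)/n) = √(0.1659/2260) = 0.008568.
z = (0.188053 − 0.21)/0.008568 = -0.021947/0.008568 = -2.562.
p-value = P(Z < -2.562) ≈ 0.0052.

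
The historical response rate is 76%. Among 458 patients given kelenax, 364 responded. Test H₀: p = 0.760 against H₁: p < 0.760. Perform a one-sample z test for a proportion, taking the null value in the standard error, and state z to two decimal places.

p̂ = 364/458 ≈ 0.7948.
Standard error under H₀: √(0.76×0.24/458) = 0.0200.
z = (0.7948 − 0.76)/0.0200 = 0.0348/0.0200 = 1.74.
p-value = P(Z < 1.742) ≈ 0.9592.

z = 1.74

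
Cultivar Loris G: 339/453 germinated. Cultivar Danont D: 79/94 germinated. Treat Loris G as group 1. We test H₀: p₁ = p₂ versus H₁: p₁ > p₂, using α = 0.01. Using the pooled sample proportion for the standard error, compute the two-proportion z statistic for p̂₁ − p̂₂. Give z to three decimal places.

z = -1.914

p̂₁ = 339/453 ≈ 0.74834, p̂₂ = 79/94 ≈ 0.84043.
Pooled p̂ = (339+79)/(453+94) = 418/547 = 0.76417.
SE = √(0.180215 × 0.0128458) = 0.04811.
z = (0.74834 − 0.84043)/0.04811 = -0.09209/0.04811 = -1.914.
p-value = P(Z > -1.914) ≈ 0.9722, so at α = 0.01 we fail to reject H₀.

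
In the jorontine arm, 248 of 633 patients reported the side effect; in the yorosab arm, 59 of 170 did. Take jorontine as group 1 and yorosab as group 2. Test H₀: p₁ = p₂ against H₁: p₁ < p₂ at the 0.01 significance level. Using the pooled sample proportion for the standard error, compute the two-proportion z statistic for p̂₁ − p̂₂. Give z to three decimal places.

p̂₁ = 248/633 ≈ 0.391785, p̂₂ = 59/170 ≈ 0.347059.
Pooled p̂ = (248+59)/(633+170) = 307/803 = 0.382316.
SE = √(p̂(1−p̂)(1/n₁+1/n₂)) = √(0.382316·0.617684·0.00746213) = √(0.00176219) = 0.041978.
z = (0.391785 − 0.347059)/0.041978 = 0.044726/0.041978 = 1.065.
p-value = P(Z < 1.065) ≈ 0.8567, so at α = 0.01 we fail to reject H₀.

z = 1.065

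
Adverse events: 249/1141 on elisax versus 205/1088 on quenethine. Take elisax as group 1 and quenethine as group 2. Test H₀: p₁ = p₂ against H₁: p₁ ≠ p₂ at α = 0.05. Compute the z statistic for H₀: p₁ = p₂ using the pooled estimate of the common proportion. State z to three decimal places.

p̂₁ = 249/1141 = 0.218230, p̂₂ = 205/1088 = 0.188419.
Pooled p̂ = (249+205)/(1141+1088) = 454/2229 = 0.203679.
SE = √(p̂(1−p̂)(1/n₁+1/n₂)) = √(0.203679·0.796321·0.00179554) = √(0.000291226) = 0.017065.
z = (0.218230 − 0.188419)/0.017065 = 0.029811/0.017065 = 1.747.
Two-sided p-value ≈ 2·Φ(−1.747) = 0.0807; since p > α = 0.05, fail to reject H₀.

z = 1.747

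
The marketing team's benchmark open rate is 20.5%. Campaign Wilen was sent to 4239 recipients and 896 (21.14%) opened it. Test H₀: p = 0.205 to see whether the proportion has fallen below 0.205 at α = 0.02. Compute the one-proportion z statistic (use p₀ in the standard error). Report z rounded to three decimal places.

z = 1.027

p̂ = 896/4239 ≈ 0.21137.
Standard error under H₀: √(0.205×0.795/4239) = 0.00620.
z = (0.21137 − 0.205)/0.00620 = 0.00637/0.00620 = 1.027.
p-value = P(Z < 1.027) ≈ 0.8479. With α = 0.02, fail to reject H₀.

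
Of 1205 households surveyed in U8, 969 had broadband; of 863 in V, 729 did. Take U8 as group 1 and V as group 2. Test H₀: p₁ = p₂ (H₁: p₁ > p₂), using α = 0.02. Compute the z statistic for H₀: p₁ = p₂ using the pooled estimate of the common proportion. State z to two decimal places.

p̂₁ = 969/1205 ≈ 0.8041, p̂₂ = 729/863 ≈ 0.8447.
Pooled p̂ = (969+729)/(1205+863) = 1698/2068 = 0.8211.
SE = √(0.146906 × 0.00198862) = 0.0171.
z = (0.8041 − 0.8447)/0.0171 = -0.0406/0.0171 = -2.37.
p-value = P(Z > -2.374) ≈ 0.9912, so at α = 0.02 we fail to reject H₀.

z = -2.37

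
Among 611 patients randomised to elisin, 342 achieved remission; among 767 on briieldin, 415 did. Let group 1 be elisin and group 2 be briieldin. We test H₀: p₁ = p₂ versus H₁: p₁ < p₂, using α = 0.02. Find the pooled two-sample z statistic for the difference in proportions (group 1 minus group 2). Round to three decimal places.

z = 0.692

p̂₁ = 342/611 ≈ 0.55974, p̂₂ = 415/767 ≈ 0.54107.
Pooled p̂ = (342+415)/(611+767) = 757/1378 = 0.54935.
SE = √(0.247565 × 0.00294044) = 0.02698.
z = (0.55974 − 0.54107)/0.02698 = 0.01867/0.02698 = 0.692.
p-value = P(Z < 0.692) ≈ 0.7555, so at α = 0.02 we fail to reject H₀.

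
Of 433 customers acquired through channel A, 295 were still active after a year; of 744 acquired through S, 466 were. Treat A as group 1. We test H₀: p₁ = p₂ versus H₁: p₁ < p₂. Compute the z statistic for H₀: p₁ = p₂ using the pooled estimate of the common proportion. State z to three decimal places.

z = 1.902

p̂₁ = 295/433 = 0.68129, p̂₂ = 466/744 = 0.62634.
Pooled p̂ = (295+466)/(433+744) = 761/1177 = 0.64656.
SE = √(0.22852 × 0.00365355) = 0.02889.
z = (0.68129 − 0.62634)/0.02889 = 0.05495/0.02889 = 1.902.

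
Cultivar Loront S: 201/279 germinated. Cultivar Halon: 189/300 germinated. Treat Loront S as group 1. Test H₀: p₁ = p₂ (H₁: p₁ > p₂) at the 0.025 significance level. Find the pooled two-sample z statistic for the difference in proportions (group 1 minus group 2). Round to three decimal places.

z = 2.319

p̂₁ = 201/279 = 0.72043, p̂₂ = 189/300 = 0.63000.
Pooled p̂ = (201+189)/(279+300) = 390/579 = 0.67358.
SE = √(0.219872 × 0.00691756) = 0.03900.
z = (0.72043 − 0.63000)/0.03900 = 0.09043/0.03900 = 2.319.
p-value = P(Z > 2.319) ≈ 0.0102. With α = 0.025, reject H₀.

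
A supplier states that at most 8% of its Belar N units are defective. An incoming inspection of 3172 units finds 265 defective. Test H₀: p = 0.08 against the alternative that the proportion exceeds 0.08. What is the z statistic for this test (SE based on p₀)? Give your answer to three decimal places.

p̂ = 265/3172 ≈ 0.083544.
Under H₀, SE = √(0.08·0.92/3172) = √(2.3203e-05) = 0.004817.
z = (0.083544 − 0.08)/0.004817 = 0.003544/0.004817 = 0.736.
p-value = P(Z > 0.736) ≈ 0.2310.

z = 0.736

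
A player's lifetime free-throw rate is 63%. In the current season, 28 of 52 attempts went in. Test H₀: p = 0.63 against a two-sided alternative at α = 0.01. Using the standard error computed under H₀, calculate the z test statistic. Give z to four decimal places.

p̂ = 28/52 ≈ 0.538462.
SE = √(p₀(1−p₀)/n) = √(0.2331/52) = 0.066953.
z = (0.538462 − 0.63)/0.066953 = -0.091538/0.066953 = -1.3672.
p-value = 2·P(Z > 1.367) ≈ 0.1716, so at α = 0.01 we fail to reject H₀.

z = -1.3672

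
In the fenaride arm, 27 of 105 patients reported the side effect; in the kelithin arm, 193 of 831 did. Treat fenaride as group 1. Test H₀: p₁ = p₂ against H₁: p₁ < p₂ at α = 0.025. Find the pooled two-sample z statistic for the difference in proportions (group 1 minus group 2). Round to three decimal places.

z = 0.567

p̂₁ = 27/105 ≈ 0.25714, p̂₂ = 193/831 ≈ 0.23225.
Pooled p̂ = (27+193)/(105+831) = 220/936 = 0.23504.
SE = √(p̂(1−p̂)(1/n₁+1/n₂)) = √(0.23504·0.76496·0.0107272) = √(0.00192872) = 0.04392.
z = (0.25714 − 0.23225)/0.04392 = 0.02489/0.04392 = 0.567.
p-value = P(Z < 0.567) ≈ 0.7146. With α = 0.025, fail to reject H₀.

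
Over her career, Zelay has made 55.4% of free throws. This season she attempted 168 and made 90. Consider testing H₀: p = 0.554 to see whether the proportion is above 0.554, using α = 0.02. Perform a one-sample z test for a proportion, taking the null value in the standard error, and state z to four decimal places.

p̂ = 90/168 = 0.535714.
SE = √(p₀(1−p₀)/n) = √(0.24708/168) = 0.038350.
z = (0.535714 − 0.554)/0.038350 = -0.018286/0.038350 = -0.4768.
p-value = P(Z > -0.477) ≈ 0.6833; since p > α = 0.02, fail to reject H₀.

z = -0.4768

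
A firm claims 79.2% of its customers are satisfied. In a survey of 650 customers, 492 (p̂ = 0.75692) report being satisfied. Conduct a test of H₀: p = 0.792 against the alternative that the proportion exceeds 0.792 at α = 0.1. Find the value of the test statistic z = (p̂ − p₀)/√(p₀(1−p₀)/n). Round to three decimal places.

z = -2.203

p̂ = 492/650 ≈ 0.756923.
SE = √(p₀(1−p₀)/n) = √(0.16474/650) = 0.015920.
z = (0.756923 − 0.792)/0.015920 = -0.035077/0.015920 = -2.203.
p-value = P(Z > -2.203) ≈ 0.9862; since p > α = 0.1, fail to reject H₀.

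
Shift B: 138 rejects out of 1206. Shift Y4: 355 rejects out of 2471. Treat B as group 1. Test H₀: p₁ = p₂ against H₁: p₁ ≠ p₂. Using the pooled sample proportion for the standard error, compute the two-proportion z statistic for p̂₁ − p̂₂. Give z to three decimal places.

z = -2.443

p̂₁ = 138/1206 = 0.11443, p̂₂ = 355/2471 = 0.14367.
Pooled p̂ = (138+355)/(1206+2471) = 493/3677 = 0.13408.
SE = √(p̂(1−p̂)(1/n₁+1/n₂)) = √(0.13408·0.86592·0.00123388) = √(0.000143254) = 0.01197.
z = (0.11443 − 0.14367)/0.01197 = -0.02924/0.01197 = -2.443.
Two-sided p-value ≈ 2·Φ(−2.443) = 0.0146.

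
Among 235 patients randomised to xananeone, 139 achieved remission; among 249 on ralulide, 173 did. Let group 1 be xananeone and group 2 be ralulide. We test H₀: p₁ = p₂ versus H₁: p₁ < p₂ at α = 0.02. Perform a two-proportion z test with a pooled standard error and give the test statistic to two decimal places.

z = -2.37

p̂₁ = 139/235 ≈ 0.5915, p̂₂ = 173/249 ≈ 0.6948.
Pooled p̂ = (139+173)/(235+249) = 312/484 = 0.6446.
SE = √(0.229083 × 0.00827138) = 0.0435.
z = (0.5915 − 0.6948)/0.0435 = -0.1033/0.0435 = -2.37.
p-value = P(Z < -2.373) ≈ 0.0088, so at α = 0.02 we reject H₀.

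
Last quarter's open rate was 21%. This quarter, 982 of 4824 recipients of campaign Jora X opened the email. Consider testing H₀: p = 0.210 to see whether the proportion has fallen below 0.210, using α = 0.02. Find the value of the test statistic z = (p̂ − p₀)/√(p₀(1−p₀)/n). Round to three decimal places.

p̂ = 982/4824 = 0.20357.
SE = √(p₀(1−p₀)/n) = √(0.1659/4824) = 0.00586.
z = (0.20357 − 0.21)/0.00586 = -0.00643/0.00586 = -1.097.
p-value = P(Z < -1.097) ≈ 0.1363. With α = 0.02, fail to reject H₀.

z = -1.097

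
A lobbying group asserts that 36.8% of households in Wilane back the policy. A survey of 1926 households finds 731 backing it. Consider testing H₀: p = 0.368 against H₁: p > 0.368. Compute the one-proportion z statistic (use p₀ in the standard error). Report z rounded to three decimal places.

z = 1.050

p̂ = 731/1926 = 0.37954.
Under H₀, SE = √(0.368·0.632/1926) = √(0.000120756) = 0.01099.
z = (0.37954 − 0.368)/0.01099 = 0.01154/0.01099 = 1.050.
p-value = P(Z > 1.050) ≈ 0.1468.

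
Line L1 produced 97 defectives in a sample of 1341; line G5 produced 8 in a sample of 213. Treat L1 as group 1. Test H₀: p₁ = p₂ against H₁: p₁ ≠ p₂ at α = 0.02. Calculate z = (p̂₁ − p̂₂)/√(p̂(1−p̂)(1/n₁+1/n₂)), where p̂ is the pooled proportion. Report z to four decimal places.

z = 1.8783

p̂₁ = 97/1341 ≈ 0.072334, p̂₂ = 8/213 ≈ 0.037559.
Pooled p̂ = (97+8)/(1341+213) = 105/1554 = 0.067568.
SE = √(0.0630022 × 0.00544055) = 0.018514.
z = (0.072334 − 0.037559)/0.018514 = 0.034775/0.018514 = 1.8783.
Two-sided p-value ≈ 2·Φ(−1.878) = 0.0603. With α = 0.02, fail to reject H₀.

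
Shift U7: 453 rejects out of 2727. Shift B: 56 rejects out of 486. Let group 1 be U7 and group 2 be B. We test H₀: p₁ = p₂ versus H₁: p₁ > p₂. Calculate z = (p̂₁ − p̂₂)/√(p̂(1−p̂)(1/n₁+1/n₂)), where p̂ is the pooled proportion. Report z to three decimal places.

p̂₁ = 453/2727 = 0.166117, p̂₂ = 56/486 = 0.115226.
Pooled p̂ = (453+56)/(2727+486) = 509/3213 = 0.158419.
SE = √(0.133322 × 0.00242432) = 0.017978.
z = (0.166117 − 0.115226)/0.017978 = 0.050891/0.017978 = 2.831.

z = 2.831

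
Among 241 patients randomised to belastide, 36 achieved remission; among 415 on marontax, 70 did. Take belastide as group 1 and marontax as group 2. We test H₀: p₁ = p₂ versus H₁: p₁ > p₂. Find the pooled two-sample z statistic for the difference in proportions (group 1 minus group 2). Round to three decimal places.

p̂₁ = 36/241 = 0.14938, p̂₂ = 70/415 = 0.16867.
Pooled p̂ = (36+70)/(241+415) = 106/656 = 0.16159.
SE = √(p̂(1−p̂)(1/n₁+1/n₂)) = √(0.16159·0.83841·0.00655902) = √(0.000888586) = 0.02981.
z = (0.14938 − 0.16867)/0.02981 = -0.01929/0.02981 = -0.647.
p-value = P(Z > -0.647) ≈ 0.7413.

z = -0.647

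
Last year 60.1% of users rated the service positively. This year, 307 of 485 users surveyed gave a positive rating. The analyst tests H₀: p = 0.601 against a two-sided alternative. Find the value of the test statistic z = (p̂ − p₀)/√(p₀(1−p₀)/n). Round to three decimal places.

p̂ = 307/485 = 0.632990.
Standard error under H₀: √(0.601×0.399/485) = 0.022236.
z = (0.632990 − 0.601)/0.022236 = 0.031990/0.022236 = 1.439.

z = 1.439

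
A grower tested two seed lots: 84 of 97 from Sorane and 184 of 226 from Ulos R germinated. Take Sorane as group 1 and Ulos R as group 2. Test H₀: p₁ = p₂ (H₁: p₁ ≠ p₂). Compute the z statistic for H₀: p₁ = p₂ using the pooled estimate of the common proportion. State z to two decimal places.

p̂₁ = 84/97 ≈ 0.8660, p̂₂ = 184/226 ≈ 0.8142.
Pooled p̂ = (84+184)/(97+226) = 268/323 = 0.8297.
SE = √(p̂(1−p̂)(1/n₁+1/n₂)) = √(0.8297·0.1703·0.0147341) = √(0.00208168) = 0.0456.
z = (0.8660 − 0.8142)/0.0456 = 0.0518/0.0456 = 1.14.

z = 1.14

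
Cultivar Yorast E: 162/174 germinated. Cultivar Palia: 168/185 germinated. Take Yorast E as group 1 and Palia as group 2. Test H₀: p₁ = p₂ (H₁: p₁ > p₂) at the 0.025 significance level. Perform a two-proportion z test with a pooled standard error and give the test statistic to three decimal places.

z = 0.797

p̂₁ = 162/174 = 0.931034, p̂₂ = 168/185 = 0.908108.
Pooled p̂ = (162+168)/(174+185) = 330/359 = 0.919220.
SE = √(0.0742545 × 0.0111525) = 0.028777.
z = (0.931034 − 0.908108)/0.028777 = 0.022926/0.028777 = 0.797.
p-value = P(Z > 0.797) ≈ 0.2128; since p > α = 0.025, fail to reject H₀.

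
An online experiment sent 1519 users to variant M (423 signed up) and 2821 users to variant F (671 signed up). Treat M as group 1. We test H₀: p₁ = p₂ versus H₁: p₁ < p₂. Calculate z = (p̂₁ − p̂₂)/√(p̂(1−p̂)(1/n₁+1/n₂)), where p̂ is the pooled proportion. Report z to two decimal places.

z = 2.94

p̂₁ = 423/1519 = 0.2785, p̂₂ = 671/2821 = 0.2379.
Pooled p̂ = (423+671)/(1519+2821) = 1094/4340 = 0.2521.
SE = √(p̂(1−p̂)(1/n₁+1/n₂)) = √(0.2521·0.7479·0.00101281) = √(0.000190948) = 0.0138.
z = (0.2785 − 0.2379)/0.0138 = 0.0406/0.0138 = 2.94.
p-value = P(Z < 2.939) ≈ 0.9984.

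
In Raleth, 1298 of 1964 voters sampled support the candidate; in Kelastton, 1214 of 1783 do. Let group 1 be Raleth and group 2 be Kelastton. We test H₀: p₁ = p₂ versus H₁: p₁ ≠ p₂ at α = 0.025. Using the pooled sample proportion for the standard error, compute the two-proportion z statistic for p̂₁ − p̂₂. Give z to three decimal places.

z = -1.299

p̂₁ = 1298/1964 ≈ 0.660896, p̂₂ = 1214/1783 ≈ 0.680875.
Pooled p̂ = (1298+1214)/(1964+1783) = 2512/3747 = 0.670403.
SE = √(0.220963 × 0.00107002) = 0.015376.
z = (0.660896 − 0.680875)/0.015376 = -0.019979/0.015376 = -1.299.
Two-sided p-value ≈ 2·Φ(−1.299) = 0.1938, so at α = 0.025 we fail to reject H₀.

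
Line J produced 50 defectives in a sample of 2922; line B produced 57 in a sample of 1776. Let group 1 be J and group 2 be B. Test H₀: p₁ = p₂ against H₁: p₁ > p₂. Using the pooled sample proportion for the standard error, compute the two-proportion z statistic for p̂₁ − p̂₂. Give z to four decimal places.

p̂₁ = 50/2922 = 0.0171116, p̂₂ = 57/1776 = 0.0320946.
Pooled p̂ = (50+57)/(2922+1776) = 107/4698 = 0.0227756.
SE = √(p̂(1−p̂)(1/n₁+1/n₂)) = √(0.0227756·0.9772244·0.000905294) = √(2.01491e-05) = 0.0044888.
z = (0.0171116 − 0.0320946)/0.0044888 = -0.0149830/0.0044888 = -3.3379.

z = -3.3379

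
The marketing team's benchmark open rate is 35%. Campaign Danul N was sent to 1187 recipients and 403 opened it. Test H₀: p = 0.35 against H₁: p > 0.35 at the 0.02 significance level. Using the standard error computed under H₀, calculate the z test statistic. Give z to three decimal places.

z = -0.758

p̂ = 403/1187 ≈ 0.33951.
SE = √(p₀(1−p₀)/n) = √(0.2275/1187) = 0.01384.
z = (0.33951 − 0.35)/0.01384 = -0.01049/0.01384 = -0.758.
p-value = P(Z > -0.758) ≈ 0.7757, so at α = 0.02 we fail to reject H₀.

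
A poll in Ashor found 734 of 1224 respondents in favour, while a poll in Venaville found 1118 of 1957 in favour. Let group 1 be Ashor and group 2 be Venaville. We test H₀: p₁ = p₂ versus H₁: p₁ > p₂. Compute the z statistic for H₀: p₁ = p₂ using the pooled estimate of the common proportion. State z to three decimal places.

z = 1.580

p̂₁ = 734/1224 = 0.59967, p̂₂ = 1118/1957 = 0.57128.
Pooled p̂ = (734+1118)/(1224+1957) = 1852/3181 = 0.58221.
SE = √(0.243242 × 0.00132798) = 0.01797.
z = (0.59967 − 0.57128)/0.01797 = 0.02839/0.01797 = 1.580.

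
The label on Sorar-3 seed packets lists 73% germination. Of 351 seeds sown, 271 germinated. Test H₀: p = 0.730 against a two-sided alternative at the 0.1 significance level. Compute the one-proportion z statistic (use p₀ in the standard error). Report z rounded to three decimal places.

z = 1.776

p̂ = 271/351 = 0.77208.
SE = √(p₀(1−p₀)/n) = √(0.1971/351) = 0.02370.
z = (0.77208 − 0.73)/0.02370 = 0.04208/0.02370 = 1.776.
Two-sided p-value ≈ 2·Φ(−1.776) = 0.0758. With α = 0.1, reject H₀.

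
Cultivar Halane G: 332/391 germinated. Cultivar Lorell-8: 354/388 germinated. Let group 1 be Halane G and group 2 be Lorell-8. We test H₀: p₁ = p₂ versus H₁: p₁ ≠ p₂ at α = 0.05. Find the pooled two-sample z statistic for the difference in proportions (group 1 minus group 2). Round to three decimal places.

p̂₁ = 332/391 ≈ 0.849105, p̂₂ = 354/388 ≈ 0.912371.
Pooled p̂ = (332+354)/(391+388) = 686/779 = 0.880616.
SE = √(p̂(1−p̂)(1/n₁+1/n₂)) = √(0.880616·0.119384·0.00513486) = √(0.000539835) = 0.023234.
z = (0.849105 − 0.912371)/0.023234 = -0.063266/0.023234 = -2.723.
Two-sided p-value ≈ 2·Φ(−2.723) = 0.0065; since p < α = 0.05, reject H₀.

z = -2.723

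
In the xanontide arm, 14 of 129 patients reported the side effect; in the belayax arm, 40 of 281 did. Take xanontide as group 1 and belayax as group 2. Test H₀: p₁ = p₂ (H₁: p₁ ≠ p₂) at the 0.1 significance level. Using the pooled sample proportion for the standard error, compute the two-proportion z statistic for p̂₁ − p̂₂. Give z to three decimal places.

z = -0.940

p̂₁ = 14/129 = 0.10853, p̂₂ = 40/281 = 0.14235.
Pooled p̂ = (14+40)/(129+281) = 54/410 = 0.13171.
SE = √(0.11436 × 0.0113107) = 0.03597.
z = (0.10853 − 0.14235)/0.03597 = -0.03382/0.03597 = -0.940.
p-value = 2·P(Z > 0.940) ≈ 0.3470; since p > α = 0.1, fail to reject H₀.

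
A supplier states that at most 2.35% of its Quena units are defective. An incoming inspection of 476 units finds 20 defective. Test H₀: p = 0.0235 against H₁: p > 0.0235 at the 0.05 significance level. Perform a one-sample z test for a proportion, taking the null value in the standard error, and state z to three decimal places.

z = 2.667

p̂ = 20/476 ≈ 0.042017.
Under H₀, SE = √(0.0235·0.9765/476) = √(4.82096e-05) = 0.006943.
z = (0.042017 − 0.0235)/0.006943 = 0.018517/0.006943 = 2.667.
p-value = P(Z > 2.667) ≈ 0.0038; since p < α = 0.05, reject H₀.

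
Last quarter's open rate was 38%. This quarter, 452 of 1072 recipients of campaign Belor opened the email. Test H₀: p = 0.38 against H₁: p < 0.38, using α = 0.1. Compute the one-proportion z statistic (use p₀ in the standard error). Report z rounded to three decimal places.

z = 2.809

p̂ = 452/1072 = 0.421642.
Standard error under H₀: √(0.38×0.62/1072) = 0.014825.
z = (0.421642 − 0.38)/0.014825 = 0.041642/0.014825 = 2.809.
p-value = P(Z < 2.809) ≈ 0.9975; since p > α = 0.1, fail to reject H₀.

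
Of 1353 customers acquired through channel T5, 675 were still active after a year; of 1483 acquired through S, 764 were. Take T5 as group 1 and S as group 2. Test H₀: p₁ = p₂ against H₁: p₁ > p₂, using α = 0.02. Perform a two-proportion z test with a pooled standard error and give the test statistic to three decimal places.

z = -0.866

p̂₁ = 675/1353 = 0.49889, p̂₂ = 764/1483 = 0.51517.
Pooled p̂ = (675+764)/(1353+1483) = 1439/2836 = 0.50740.
SE = √(p̂(1−p̂)(1/n₁+1/n₂)) = √(0.50740·0.49260·0.00141341) = √(0.000353274) = 0.01880.
z = (0.49889 − 0.51517)/0.01880 = -0.01628/0.01880 = -0.866.
p-value = P(Z > -0.866) ≈ 0.8068. With α = 0.02, fail to reject H₀.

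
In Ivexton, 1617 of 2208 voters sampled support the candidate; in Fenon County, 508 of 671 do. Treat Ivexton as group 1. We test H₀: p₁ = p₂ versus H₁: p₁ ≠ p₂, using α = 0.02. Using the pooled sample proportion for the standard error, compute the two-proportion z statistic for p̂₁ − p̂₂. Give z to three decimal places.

z = -1.277

p̂₁ = 1617/2208 ≈ 0.73234, p̂₂ = 508/671 ≈ 0.75708.
Pooled p̂ = (1617+508)/(2208+671) = 2125/2879 = 0.73810.
SE = √(p̂(1−p̂)(1/n₁+1/n₂)) = √(0.73810·0.26190·0.00194321) = √(0.000375636) = 0.01938.
z = (0.73234 − 0.75708)/0.01938 = -0.02474/0.01938 = -1.277.
Two-sided p-value ≈ 2·Φ(−1.277) = 0.2017. With α = 0.02, fail to reject H₀.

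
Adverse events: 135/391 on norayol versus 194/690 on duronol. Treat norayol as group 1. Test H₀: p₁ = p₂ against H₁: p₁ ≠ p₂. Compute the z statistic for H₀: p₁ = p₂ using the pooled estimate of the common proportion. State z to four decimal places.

z = 2.2011

p̂₁ = 135/391 = 0.345269, p̂₂ = 194/690 = 0.281159.
Pooled p̂ = (135+194)/(391+690) = 329/1081 = 0.304348.
SE = √(p̂(1−p̂)(1/n₁+1/n₂)) = √(0.304348·0.695652·0.00400682) = √(0.000848325) = 0.029126.
z = (0.345269 − 0.281159)/0.029126 = 0.064110/0.029126 = 2.2011.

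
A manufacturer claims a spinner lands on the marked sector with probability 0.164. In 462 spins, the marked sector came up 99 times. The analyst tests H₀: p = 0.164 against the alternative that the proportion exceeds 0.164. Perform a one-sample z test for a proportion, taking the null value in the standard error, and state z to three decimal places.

p̂ = 99/462 ≈ 0.21429.
Under H₀, SE = √(0.164·0.836/462) = √(0.000296762) = 0.01723.
z = (0.21429 − 0.164)/0.01723 = 0.05029/0.01723 = 2.919.

z = 2.919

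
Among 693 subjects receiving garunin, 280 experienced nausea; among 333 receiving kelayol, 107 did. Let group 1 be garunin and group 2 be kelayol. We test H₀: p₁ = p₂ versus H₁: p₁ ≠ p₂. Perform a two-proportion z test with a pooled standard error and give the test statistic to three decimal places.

z = 2.560

p̂₁ = 280/693 ≈ 0.404040, p̂₂ = 107/333 ≈ 0.321321.
Pooled p̂ = (280+107)/(693+333) = 387/1026 = 0.377193.
SE = √(p̂(1−p̂)(1/n₁+1/n₂)) = √(0.377193·0.622807·0.004446) = √(0.00104445) = 0.032318.
z = (0.404040 − 0.321321)/0.032318 = 0.082719/0.032318 = 2.560.
Two-sided p-value ≈ 2·Φ(−2.560) = 0.0105.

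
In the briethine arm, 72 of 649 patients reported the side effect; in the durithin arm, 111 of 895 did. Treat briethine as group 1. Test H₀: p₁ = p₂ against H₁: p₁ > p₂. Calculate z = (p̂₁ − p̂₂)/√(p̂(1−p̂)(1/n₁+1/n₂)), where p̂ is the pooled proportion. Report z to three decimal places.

z = -0.785

p̂₁ = 72/649 = 0.11094, p̂₂ = 111/895 = 0.12402.
Pooled p̂ = (72+111)/(649+895) = 183/1544 = 0.11852.
SE = √(0.104476 × 0.00265815) = 0.01666.
z = (0.11094 − 0.12402)/0.01666 = -0.01308/0.01666 = -0.785.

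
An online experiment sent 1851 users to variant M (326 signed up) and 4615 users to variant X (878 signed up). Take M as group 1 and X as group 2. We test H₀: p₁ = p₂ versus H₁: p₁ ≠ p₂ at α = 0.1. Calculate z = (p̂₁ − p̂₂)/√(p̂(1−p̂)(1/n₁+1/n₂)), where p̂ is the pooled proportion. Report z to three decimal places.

p̂₁ = 326/1851 ≈ 0.17612, p̂₂ = 878/4615 ≈ 0.19025.
Pooled p̂ = (326+878)/(1851+4615) = 1204/6466 = 0.18620.
SE = √(0.151533 × 0.000756933) = 0.01071.
z = (0.17612 − 0.19025)/0.01071 = -0.01413/0.01071 = -1.319.
Two-sided p-value ≈ 2·Φ(−1.319) = 0.1871; since p > α = 0.1, fail to reject H₀.

z = -1.319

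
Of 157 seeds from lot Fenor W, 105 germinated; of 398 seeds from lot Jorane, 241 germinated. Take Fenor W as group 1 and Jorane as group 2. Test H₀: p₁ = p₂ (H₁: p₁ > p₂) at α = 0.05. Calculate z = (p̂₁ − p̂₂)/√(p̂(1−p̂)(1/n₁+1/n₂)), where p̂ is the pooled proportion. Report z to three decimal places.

p̂₁ = 105/157 ≈ 0.66879, p̂₂ = 241/398 ≈ 0.60553.
Pooled p̂ = (105+241)/(157+398) = 346/555 = 0.62342.
SE = √(0.234767 × 0.00888199) = 0.04566.
z = (0.66879 − 0.60553)/0.04566 = 0.06326/0.04566 = 1.385.
p-value = P(Z > 1.385) ≈ 0.0830; since p > α = 0.05, fail to reject H₀.

z = 1.385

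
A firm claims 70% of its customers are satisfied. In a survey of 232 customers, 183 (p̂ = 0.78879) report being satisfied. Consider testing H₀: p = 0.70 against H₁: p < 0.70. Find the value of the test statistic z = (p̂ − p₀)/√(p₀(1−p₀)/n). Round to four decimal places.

z = 2.9513

p̂ = 183/232 = 0.788793.
Under H₀, SE = √(0.7·0.3/232) = √(0.000905172) = 0.030086.
z = (0.788793 − 0.7)/0.030086 = 0.088793/0.030086 = 2.9513.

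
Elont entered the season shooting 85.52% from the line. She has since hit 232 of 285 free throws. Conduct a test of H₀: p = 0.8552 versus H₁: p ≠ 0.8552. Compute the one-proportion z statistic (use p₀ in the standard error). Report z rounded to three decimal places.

p̂ = 232/285 ≈ 0.81404.
SE = √(p₀(1−p₀)/n) = √(0.12383/285) = 0.02084.
z = (0.81404 − 0.8552)/0.02084 = -0.04116/0.02084 = -1.975.
p-value = 2·P(Z > 1.975) ≈ 0.0483.

z = -1.975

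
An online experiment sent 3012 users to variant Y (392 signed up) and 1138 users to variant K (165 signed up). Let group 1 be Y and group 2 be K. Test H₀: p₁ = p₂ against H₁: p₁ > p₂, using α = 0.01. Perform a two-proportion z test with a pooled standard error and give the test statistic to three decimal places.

p̂₁ = 392/3012 = 0.130146, p̂₂ = 165/1138 = 0.144991.
Pooled p̂ = (392+165)/(3012+1138) = 557/4150 = 0.134217.
SE = √(p̂(1−p̂)(1/n₁+1/n₂)) = √(0.134217·0.865783·0.00121074) = √(0.000140691) = 0.011861.
z = (0.130146 − 0.144991)/0.011861 = -0.014845/0.011861 = -1.252.
p-value = P(Z > -1.252) ≈ 0.8946. With α = 0.01, fail to reject H₀.

z = -1.252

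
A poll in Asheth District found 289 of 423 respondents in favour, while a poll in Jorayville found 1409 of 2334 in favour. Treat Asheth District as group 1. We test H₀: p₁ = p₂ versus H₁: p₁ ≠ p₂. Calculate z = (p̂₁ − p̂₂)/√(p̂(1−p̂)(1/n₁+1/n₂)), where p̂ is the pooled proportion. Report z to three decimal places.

z = 3.094

p̂₁ = 289/423 ≈ 0.683215, p̂₂ = 1409/2334 ≈ 0.603685.
Pooled p̂ = (289+1409)/(423+2334) = 1698/2757 = 0.615887.
SE = √(p̂(1−p̂)(1/n₁+1/n₂)) = √(0.615887·0.384113·0.00279252) = √(0.000660626) = 0.025703.
z = (0.683215 − 0.603685)/0.025703 = 0.079530/0.025703 = 3.094.
p-value = 2·P(Z > 3.094) ≈ 0.0020.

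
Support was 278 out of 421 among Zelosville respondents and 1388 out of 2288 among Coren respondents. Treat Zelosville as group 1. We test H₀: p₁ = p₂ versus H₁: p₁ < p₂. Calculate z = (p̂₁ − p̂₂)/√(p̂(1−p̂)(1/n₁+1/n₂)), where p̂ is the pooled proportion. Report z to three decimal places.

z = 2.081

p̂₁ = 278/421 ≈ 0.660333, p̂₂ = 1388/2288 ≈ 0.606643.
Pooled p̂ = (278+1388)/(421+2288) = 1666/2709 = 0.614987.
SE = √(0.236778 × 0.00281236) = 0.025805.
z = (0.660333 − 0.606643)/0.025805 = 0.053690/0.025805 = 2.081.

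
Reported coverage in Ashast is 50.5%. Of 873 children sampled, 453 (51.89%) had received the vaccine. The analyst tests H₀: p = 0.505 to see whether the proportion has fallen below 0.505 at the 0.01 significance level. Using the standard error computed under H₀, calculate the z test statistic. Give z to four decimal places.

p̂ = 453/873 = 0.5189003.
Standard error under H₀: √(0.505×0.495/873) = 0.0169216.
z = (0.5189003 − 0.505)/0.0169216 = 0.0139003/0.0169216 = 0.8215.
p-value = P(Z < 0.821) ≈ 0.7943, so at α = 0.01 we fail to reject H₀.

z = 0.8215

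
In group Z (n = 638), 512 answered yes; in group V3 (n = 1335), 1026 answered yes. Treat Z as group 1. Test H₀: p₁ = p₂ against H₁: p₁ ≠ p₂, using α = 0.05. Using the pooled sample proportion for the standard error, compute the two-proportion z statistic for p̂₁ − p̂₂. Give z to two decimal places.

p̂₁ = 512/638 ≈ 0.8025, p̂₂ = 1026/1335 ≈ 0.7685.
Pooled p̂ = (512+1026)/(638+1335) = 1538/1973 = 0.7795.
SE = √(p̂(1−p̂)(1/n₁+1/n₂)) = √(0.7795·0.2205·0.00231646) = √(0.000398122) = 0.0200.
z = (0.8025 − 0.7685)/0.0200 = 0.0340/0.0200 = 1.70.
Two-sided p-value ≈ 2·Φ(−1.702) = 0.0887; since p > α = 0.05, fail to reject H₀.

z = 1.70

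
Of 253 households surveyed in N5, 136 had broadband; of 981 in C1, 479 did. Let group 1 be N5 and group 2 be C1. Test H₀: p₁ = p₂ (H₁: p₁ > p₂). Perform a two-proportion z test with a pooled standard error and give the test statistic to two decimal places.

p̂₁ = 136/253 = 0.53755, p̂₂ = 479/981 = 0.48828.
Pooled p̂ = (136+479)/(253+981) = 615/1234 = 0.49838.
SE = √(p̂(1−p̂)(1/n₁+1/n₂)) = √(0.49838·0.50162·0.00497194) = √(0.00124297) = 0.03526.
z = (0.53755 − 0.48828)/0.03526 = 0.04927/0.03526 = 1.40.

z = 1.40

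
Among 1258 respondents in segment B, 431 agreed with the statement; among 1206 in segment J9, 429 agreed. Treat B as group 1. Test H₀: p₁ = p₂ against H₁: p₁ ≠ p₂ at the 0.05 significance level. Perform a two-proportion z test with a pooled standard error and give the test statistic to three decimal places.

p̂₁ = 431/1258 = 0.342607, p̂₂ = 429/1206 = 0.355721.
Pooled p̂ = (431+429)/(1258+1206) = 860/2464 = 0.349026.
SE = √(0.227207 × 0.0016241) = 0.019210.
z = (0.342607 − 0.355721)/0.019210 = -0.013114/0.019210 = -0.683.
p-value = 2·P(Z > 0.683) ≈ 0.4948. With α = 0.05, fail to reject H₀.

z = -0.683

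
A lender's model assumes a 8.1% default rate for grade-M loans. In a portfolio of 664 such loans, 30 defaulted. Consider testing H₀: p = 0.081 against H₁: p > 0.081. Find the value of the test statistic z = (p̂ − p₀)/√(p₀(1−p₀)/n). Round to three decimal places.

p̂ = 30/664 ≈ 0.045181.
Standard error under H₀: √(0.081×0.919/664) = 0.010588.
z = (0.045181 − 0.081)/0.010588 = -0.035819/0.010588 = -3.383.

z = -3.383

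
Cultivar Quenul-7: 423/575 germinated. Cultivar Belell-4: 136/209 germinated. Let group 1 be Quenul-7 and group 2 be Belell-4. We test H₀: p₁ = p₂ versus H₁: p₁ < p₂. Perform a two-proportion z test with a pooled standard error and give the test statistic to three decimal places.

z = 2.325

p̂₁ = 423/575 ≈ 0.735652, p̂₂ = 136/209 ≈ 0.650718.
Pooled p̂ = (423+136)/(575+209) = 559/784 = 0.713010.
SE = √(p̂(1−p̂)(1/n₁+1/n₂)) = √(0.713010·0.286990·0.00652382) = √(0.00133495) = 0.036537.
z = (0.735652 − 0.650718)/0.036537 = 0.084934/0.036537 = 2.325.
p-value = P(Z < 2.325) ≈ 0.9900.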